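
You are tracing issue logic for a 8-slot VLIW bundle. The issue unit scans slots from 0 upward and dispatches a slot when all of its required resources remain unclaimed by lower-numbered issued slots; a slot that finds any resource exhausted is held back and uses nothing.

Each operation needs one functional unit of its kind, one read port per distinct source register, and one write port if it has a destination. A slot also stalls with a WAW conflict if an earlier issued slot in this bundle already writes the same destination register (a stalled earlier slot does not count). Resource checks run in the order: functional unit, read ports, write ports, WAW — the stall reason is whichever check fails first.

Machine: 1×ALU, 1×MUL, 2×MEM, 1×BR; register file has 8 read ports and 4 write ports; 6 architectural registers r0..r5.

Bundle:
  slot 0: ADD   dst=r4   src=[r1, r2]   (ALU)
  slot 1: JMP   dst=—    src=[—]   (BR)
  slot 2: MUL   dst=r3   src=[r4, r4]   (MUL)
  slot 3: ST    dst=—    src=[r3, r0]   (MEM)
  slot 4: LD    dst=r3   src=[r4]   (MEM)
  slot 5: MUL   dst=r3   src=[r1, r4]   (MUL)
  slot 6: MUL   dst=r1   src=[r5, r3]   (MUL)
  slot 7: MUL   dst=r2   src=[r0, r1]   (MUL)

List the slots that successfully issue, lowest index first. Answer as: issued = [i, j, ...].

issued = [0, 1, 2, 3]

  0. ALU→r4 ⇒ go  {0A/1Mu/2Ld/1B | 6r 3w}
  1. BR ⇒ go  {0A/1Mu/2Ld/0B | 6r 3w}
  2. MUL→r3 ⇒ go  {0A/0Mu/2Ld/0B | 5r 2w}
  3. MEM ⇒ go  {0A/0Mu/1Ld/0B | 3r 2w}
  4. MEM→r3 ⇒ no(WAW)  {0A/0Mu/1Ld/0B | 3r 2w}
  5. MUL→r3 ⇒ no(FU)  {0A/0Mu/1Ld/0B | 3r 2w}
  6. MUL→r1 ⇒ no(FU)  {0A/0Mu/1Ld/0B | 3r 2w}
  7. MUL→r2 ⇒ no(FU)  {0A/0Mu/1Ld/0B | 3r 2w}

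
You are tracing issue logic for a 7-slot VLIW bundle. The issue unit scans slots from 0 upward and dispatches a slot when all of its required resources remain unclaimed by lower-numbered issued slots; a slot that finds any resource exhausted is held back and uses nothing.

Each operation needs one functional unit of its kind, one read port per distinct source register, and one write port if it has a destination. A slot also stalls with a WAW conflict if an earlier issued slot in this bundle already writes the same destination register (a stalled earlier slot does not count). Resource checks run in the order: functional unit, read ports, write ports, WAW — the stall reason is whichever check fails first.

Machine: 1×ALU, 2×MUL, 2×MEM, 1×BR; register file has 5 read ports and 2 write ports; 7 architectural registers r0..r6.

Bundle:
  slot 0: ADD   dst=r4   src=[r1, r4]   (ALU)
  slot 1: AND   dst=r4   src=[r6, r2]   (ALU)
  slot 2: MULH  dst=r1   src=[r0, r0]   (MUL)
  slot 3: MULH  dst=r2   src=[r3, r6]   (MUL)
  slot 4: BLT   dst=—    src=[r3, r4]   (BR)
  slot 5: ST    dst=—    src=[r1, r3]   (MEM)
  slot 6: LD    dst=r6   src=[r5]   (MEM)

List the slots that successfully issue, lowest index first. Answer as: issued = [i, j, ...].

[0] ALU needs rd=2 wr=1: ok; after: ALU=0 MUL=2 MEM=2 BR=1, R=3, W=1
[1] ALU needs rd=2 wr=1: FU; after: ALU=0 MUL=2 MEM=2 BR=1, R=3, W=1
[2] MUL needs rd=1 wr=1: ok; after: ALU=0 MUL=1 MEM=2 BR=1, R=2, W=0
[3] MUL needs rd=2 wr=1: WR_PORT; after: ALU=0 MUL=1 MEM=2 BR=1, R=2, W=0
[4] BR needs rd=2 wr=0: ok; after: ALU=0 MUL=1 MEM=2 BR=0, R=0, W=0
[5] MEM needs rd=2 wr=0: RD_PORT; after: ALU=0 MUL=1 MEM=2 BR=0, R=0, W=0
[6] MEM needs rd=1 wr=1: RD_PORT; after: ALU=0 MUL=1 MEM=2 BR=0, R=0, W=0

issued = [0, 2, 4]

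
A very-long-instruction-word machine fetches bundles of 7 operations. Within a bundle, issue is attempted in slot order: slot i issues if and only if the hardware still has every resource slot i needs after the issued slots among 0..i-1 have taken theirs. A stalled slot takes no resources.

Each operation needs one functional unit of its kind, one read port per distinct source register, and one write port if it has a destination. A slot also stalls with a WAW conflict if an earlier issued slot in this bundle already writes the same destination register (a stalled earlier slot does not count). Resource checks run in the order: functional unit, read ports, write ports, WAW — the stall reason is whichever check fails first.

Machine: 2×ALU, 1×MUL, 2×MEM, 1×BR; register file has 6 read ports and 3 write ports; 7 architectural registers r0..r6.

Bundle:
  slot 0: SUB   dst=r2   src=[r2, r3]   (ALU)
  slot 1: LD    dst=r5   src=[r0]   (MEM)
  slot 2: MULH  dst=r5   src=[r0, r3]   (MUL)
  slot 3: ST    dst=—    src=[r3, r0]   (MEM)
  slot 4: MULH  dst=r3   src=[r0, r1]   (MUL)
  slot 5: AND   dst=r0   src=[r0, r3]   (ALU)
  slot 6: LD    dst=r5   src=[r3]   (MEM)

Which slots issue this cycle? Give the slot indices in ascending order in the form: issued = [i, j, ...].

issued = [0, 1, 3]

slot 0 (ALU): ISSUE — free A1,Mu1,Ld2,B1 rp4 wp2
slot 1 (MEM): ISSUE — free A1,Mu1,Ld1,B1 rp3 wp1
slot 2 (MUL): stall WAW — free A1,Mu1,Ld1,B1 rp3 wp1
slot 3 (MEM): ISSUE — free A1,Mu1,Ld0,B1 rp1 wp1
slot 4 (MUL): stall RD_PORT — free A1,Mu1,Ld0,B1 rp1 wp1
slot 5 (ALU): stall RD_PORT — free A1,Mu1,Ld0,B1 rp1 wp1
slot 6 (MEM): stall FU — free A1,Mu1,Ld0,B1 rp1 wp1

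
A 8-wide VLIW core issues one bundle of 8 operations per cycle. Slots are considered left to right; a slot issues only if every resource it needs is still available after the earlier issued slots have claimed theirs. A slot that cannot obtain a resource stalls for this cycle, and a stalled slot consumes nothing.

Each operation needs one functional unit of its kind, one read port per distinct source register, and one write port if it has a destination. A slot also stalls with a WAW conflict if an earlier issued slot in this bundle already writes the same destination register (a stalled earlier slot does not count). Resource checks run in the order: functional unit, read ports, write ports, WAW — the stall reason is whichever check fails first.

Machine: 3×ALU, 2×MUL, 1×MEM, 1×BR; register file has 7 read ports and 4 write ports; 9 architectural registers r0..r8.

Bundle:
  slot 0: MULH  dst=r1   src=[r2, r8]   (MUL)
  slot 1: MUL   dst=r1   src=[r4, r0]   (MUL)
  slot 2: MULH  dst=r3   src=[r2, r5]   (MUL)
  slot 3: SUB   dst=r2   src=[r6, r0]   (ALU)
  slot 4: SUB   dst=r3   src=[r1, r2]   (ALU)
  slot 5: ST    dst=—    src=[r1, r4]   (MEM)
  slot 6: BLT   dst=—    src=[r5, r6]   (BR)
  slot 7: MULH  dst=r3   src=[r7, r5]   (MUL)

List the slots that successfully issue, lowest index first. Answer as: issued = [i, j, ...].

issued = [0, 2, 3]

(0) want 1×MUL +2rd +1wr — yes → AL3|MU1|ME1|BR1|rd5|wr3
(1) want 1×MUL +2rd +1wr — WAW → AL3|MU1|ME1|BR1|rd5|wr3
(2) want 1×MUL +2rd +1wr — yes → AL3|MU0|ME1|BR1|rd3|wr2
(3) want 1×ALU +2rd +1wr — yes → AL2|MU0|ME1|BR1|rd1|wr1
(4) want 1×ALU +2rd +1wr — RD_PORT → AL2|MU0|ME1|BR1|rd1|wr1
(5) want 1×MEM +2rd +0wr — RD_PORT → AL2|MU0|ME1|BR1|rd1|wr1
(6) want 1×BR +2rd +0wr — RD_PORT → AL2|MU0|ME1|BR1|rd1|wr1
(7) want 1×MUL +2rd +1wr — FU → AL2|MU0|ME1|BR1|rd1|wr1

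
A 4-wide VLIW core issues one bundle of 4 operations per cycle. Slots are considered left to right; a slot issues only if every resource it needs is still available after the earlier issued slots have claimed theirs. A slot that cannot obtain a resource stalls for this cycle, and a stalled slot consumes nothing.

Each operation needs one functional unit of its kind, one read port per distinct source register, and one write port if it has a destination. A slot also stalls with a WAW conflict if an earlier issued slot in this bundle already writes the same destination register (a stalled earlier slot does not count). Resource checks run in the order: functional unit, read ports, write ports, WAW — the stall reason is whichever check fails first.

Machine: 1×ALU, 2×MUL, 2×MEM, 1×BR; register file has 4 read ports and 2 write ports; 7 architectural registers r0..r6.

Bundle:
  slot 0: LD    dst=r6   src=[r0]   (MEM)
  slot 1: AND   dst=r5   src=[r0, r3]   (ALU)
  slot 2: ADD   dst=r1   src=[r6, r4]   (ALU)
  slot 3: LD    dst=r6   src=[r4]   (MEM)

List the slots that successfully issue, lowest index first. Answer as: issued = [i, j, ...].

issued = [0, 1]

#0 MEM src=r0 dispatched  <A:1 Mu:2 Ld:1 B:1 rd:3 wr:1>
#1 ALU src=r0,r3 dispatched  <A:0 Mu:2 Ld:1 B:1 rd:1 wr:0>
#2 ALU src=r6,r4 held:FU  <A:0 Mu:2 Ld:1 B:1 rd:1 wr:0>
#3 MEM src=r4 held:WR_PORT  <A:0 Mu:2 Ld:1 B:1 rd:1 wr:0>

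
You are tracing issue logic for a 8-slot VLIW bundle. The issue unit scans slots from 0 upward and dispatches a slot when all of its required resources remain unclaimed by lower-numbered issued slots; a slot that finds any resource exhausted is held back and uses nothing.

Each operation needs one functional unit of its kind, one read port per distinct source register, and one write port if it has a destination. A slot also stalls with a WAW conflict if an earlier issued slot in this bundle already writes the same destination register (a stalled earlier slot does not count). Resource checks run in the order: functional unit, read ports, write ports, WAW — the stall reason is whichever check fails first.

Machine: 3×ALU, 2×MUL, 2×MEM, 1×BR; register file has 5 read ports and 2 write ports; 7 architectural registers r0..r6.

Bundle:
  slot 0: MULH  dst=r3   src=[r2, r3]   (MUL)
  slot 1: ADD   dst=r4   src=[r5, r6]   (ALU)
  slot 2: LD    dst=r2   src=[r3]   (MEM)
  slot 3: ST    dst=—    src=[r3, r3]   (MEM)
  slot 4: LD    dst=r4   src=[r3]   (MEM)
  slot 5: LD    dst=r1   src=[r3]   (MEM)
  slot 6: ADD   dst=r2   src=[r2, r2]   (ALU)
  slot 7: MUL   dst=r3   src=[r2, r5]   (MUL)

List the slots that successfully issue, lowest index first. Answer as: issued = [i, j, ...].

issued = [0, 1, 3]

  0. MUL→r3 ⇒ go  {3A/1Mu/2Ld/1B | 3r 1w}
  1. ALU→r4 ⇒ go  {2A/1Mu/2Ld/1B | 1r 0w}
  2. MEM→r2 ⇒ no(WR_PORT)  {2A/1Mu/2Ld/1B | 1r 0w}
  3. MEM ⇒ go  {2A/1Mu/1Ld/1B | 0r 0w}
  4. MEM→r4 ⇒ no(RD_PORT)  {2A/1Mu/1Ld/1B | 0r 0w}
  5. MEM→r1 ⇒ no(RD_PORT)  {2A/1Mu/1Ld/1B | 0r 0w}
  6. ALU→r2 ⇒ no(RD_PORT)  {2A/1Mu/1Ld/1B | 0r 0w}
  7. MUL→r3 ⇒ no(RD_PORT)  {2A/1Mu/1Ld/1B | 0r 0w}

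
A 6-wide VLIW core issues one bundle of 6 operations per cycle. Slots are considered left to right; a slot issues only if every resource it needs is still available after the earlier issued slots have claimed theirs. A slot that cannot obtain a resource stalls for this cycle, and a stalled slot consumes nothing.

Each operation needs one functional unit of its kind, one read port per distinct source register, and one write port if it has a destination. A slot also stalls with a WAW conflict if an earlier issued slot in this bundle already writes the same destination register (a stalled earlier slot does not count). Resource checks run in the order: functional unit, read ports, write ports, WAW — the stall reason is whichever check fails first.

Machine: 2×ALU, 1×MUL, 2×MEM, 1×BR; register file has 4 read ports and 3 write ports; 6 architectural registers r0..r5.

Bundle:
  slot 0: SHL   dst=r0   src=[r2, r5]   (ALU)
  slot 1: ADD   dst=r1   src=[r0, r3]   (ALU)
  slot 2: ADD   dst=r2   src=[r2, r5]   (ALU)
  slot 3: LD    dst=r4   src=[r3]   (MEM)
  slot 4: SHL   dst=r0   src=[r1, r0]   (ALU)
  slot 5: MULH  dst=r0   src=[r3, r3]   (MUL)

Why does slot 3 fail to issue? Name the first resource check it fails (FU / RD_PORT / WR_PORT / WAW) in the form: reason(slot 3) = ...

[0] ALU needs rd=2 wr=1: ok; after: ALU=1 MUL=1 MEM=2 BR=1, R=2, W=2
[1] ALU needs rd=2 wr=1: ok; after: ALU=0 MUL=1 MEM=2 BR=1, R=0, W=1
[2] ALU needs rd=2 wr=1: FU; after: ALU=0 MUL=1 MEM=2 BR=1, R=0, W=1
[3] MEM needs rd=1 wr=1: RD_PORT; after: ALU=0 MUL=1 MEM=2 BR=1, R=0, W=1
[4] ALU needs rd=2 wr=1: FU; after: ALU=0 MUL=1 MEM=2 BR=1, R=0, W=1
[5] MUL needs rd=1 wr=1: RD_PORT; after: ALU=0 MUL=1 MEM=2 BR=1, R=0, W=1

reason(slot 3) = RD_PORT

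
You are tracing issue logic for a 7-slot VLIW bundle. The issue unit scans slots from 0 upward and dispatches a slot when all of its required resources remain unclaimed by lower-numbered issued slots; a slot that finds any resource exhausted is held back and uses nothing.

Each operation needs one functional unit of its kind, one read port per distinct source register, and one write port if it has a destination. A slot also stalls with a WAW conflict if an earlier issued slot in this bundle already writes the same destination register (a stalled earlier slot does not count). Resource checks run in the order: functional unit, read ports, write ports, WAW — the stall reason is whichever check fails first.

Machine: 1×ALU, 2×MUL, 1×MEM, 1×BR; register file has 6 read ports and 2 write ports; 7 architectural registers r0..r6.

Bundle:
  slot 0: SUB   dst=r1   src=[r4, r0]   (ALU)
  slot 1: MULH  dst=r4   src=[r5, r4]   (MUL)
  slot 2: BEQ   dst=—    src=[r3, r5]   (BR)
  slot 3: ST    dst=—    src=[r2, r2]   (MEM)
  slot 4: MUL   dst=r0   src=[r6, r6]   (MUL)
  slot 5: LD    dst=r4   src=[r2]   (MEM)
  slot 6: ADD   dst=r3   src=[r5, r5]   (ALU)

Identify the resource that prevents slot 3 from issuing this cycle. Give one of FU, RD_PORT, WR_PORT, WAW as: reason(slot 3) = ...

[0] ALU needs rd=2 wr=1: ok; after: ALU=0 MUL=2 MEM=1 BR=1, R=4, W=1
[1] MUL needs rd=2 wr=1: ok; after: ALU=0 MUL=1 MEM=1 BR=1, R=2, W=0
[2] BR needs rd=2 wr=0: ok; after: ALU=0 MUL=1 MEM=1 BR=0, R=0, W=0
[3] MEM needs rd=1 wr=0: RD_PORT; after: ALU=0 MUL=1 MEM=1 BR=0, R=0, W=0
[4] MUL needs rd=1 wr=1: RD_PORT; after: ALU=0 MUL=1 MEM=1 BR=0, R=0, W=0
[5] MEM needs rd=1 wr=1: RD_PORT; after: ALU=0 MUL=1 MEM=1 BR=0, R=0, W=0
[6] ALU needs rd=1 wr=1: FU; after: ALU=0 MUL=1 MEM=1 BR=0, R=0, W=0

reason(slot 3) = RD_PORT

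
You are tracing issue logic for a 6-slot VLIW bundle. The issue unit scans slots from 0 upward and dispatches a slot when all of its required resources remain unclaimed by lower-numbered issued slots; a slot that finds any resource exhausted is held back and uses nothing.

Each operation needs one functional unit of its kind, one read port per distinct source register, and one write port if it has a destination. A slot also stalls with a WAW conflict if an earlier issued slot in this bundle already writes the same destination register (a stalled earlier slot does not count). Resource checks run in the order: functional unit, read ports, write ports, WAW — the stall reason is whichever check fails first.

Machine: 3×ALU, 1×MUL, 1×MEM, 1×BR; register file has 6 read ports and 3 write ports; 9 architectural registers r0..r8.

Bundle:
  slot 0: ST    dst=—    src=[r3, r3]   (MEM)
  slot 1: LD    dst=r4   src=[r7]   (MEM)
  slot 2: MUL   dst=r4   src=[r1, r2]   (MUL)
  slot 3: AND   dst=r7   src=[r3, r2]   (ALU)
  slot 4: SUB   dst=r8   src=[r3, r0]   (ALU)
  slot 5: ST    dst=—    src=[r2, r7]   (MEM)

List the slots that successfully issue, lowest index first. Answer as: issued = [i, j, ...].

issued = [0, 2, 3]

  0. MEM ⇒ go  {3A/1Mu/0Ld/1B | 5r 3w}
  1. MEM→r4 ⇒ no(FU)  {3A/1Mu/0Ld/1B | 5r 3w}
  2. MUL→r4 ⇒ go  {3A/0Mu/0Ld/1B | 3r 2w}
  3. ALU→r7 ⇒ go  {2A/0Mu/0Ld/1B | 1r 1w}
  4. ALU→r8 ⇒ no(RD_PORT)  {2A/0Mu/0Ld/1B | 1r 1w}
  5. MEM ⇒ no(FU)  {2A/0Mu/0Ld/1B | 1r 1w}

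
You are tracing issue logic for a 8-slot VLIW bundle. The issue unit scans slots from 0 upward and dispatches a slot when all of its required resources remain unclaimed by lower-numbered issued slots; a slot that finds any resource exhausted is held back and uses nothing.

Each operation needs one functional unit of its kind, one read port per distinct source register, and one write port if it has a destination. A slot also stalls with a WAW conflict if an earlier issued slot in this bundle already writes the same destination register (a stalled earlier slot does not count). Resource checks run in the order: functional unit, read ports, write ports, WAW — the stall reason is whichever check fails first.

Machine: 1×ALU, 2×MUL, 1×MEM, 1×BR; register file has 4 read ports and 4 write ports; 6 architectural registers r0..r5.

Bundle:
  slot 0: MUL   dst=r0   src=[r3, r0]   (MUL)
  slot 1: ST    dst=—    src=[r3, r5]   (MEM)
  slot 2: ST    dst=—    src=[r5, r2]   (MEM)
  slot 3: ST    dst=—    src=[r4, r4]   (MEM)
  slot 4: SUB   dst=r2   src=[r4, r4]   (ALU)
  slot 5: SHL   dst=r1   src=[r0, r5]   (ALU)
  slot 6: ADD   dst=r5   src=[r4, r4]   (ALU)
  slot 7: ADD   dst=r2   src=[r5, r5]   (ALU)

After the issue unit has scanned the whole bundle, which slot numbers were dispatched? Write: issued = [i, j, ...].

issued = [0, 1]

(0) want 1×MUL +2rd +1wr — yes → AL1|MU1|ME1|BR1|rd2|wr3
(1) want 1×MEM +2rd +0wr — yes → AL1|MU1|ME0|BR1|rd0|wr3
(2) want 1×MEM +2rd +0wr — FU → AL1|MU1|ME0|BR1|rd0|wr3
(3) want 1×MEM +1rd +0wr — FU → AL1|MU1|ME0|BR1|rd0|wr3
(4) want 1×ALU +1rd +1wr — RD_PORT → AL1|MU1|ME0|BR1|rd0|wr3
(5) want 1×ALU +2rd +1wr — RD_PORT → AL1|MU1|ME0|BR1|rd0|wr3
(6) want 1×ALU +1rd +1wr — RD_PORT → AL1|MU1|ME0|BR1|rd0|wr3
(7) want 1×ALU +1rd +1wr — RD_PORT → AL1|MU1|ME0|BR1|rd0|wr3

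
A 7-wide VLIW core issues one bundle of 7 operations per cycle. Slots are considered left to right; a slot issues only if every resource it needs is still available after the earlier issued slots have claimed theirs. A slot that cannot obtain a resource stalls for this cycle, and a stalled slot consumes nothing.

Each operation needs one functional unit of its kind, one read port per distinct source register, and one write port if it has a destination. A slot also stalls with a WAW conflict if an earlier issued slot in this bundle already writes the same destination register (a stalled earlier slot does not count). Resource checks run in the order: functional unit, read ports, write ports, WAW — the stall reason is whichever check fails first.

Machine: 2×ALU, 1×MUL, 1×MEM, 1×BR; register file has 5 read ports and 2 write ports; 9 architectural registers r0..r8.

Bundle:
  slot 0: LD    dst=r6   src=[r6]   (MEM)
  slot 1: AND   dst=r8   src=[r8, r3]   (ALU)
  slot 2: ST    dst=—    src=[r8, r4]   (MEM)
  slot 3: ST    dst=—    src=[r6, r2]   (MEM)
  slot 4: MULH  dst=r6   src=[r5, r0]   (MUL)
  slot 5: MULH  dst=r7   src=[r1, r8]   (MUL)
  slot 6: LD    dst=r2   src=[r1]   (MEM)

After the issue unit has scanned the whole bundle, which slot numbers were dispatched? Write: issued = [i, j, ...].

issued = [0, 1]

(0) want 1×MEM +1rd +1wr — yes → AL2|MU1|ME0|BR1|rd4|wr1
(1) want 1×ALU +2rd +1wr — yes → AL1|MU1|ME0|BR1|rd2|wr0
(2) want 1×MEM +2rd +0wr — FU → AL1|MU1|ME0|BR1|rd2|wr0
(3) want 1×MEM +2rd +0wr — FU → AL1|MU1|ME0|BR1|rd2|wr0
(4) want 1×MUL +2rd +1wr — WR_PORT → AL1|MU1|ME0|BR1|rd2|wr0
(5) want 1×MUL +2rd +1wr — WR_PORT → AL1|MU1|ME0|BR1|rd2|wr0
(6) want 1×MEM +1rd +1wr — FU → AL1|MU1|ME0|BR1|rd2|wr0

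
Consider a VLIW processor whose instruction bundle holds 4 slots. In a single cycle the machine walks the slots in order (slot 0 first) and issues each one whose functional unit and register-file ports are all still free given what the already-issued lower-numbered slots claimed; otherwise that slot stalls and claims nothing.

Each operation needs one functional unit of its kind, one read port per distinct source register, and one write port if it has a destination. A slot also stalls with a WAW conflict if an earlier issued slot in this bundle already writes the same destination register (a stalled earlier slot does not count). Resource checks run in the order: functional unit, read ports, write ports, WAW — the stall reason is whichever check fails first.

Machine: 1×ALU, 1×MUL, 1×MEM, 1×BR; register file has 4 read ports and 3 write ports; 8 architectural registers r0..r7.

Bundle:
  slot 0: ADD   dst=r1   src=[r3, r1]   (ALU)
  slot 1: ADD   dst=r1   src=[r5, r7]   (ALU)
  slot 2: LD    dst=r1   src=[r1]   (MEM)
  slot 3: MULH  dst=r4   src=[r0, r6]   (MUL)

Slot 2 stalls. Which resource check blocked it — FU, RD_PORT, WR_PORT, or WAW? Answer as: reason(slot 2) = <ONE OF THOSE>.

[0] ALU needs rd=2 wr=1: ok; after: ALU=0 MUL=1 MEM=1 BR=1, R=2, W=2
[1] ALU needs rd=2 wr=1: FU; after: ALU=0 MUL=1 MEM=1 BR=1, R=2, W=2
[2] MEM needs rd=1 wr=1: WAW; after: ALU=0 MUL=1 MEM=1 BR=1, R=2, W=2
[3] MUL needs rd=2 wr=1: ok; after: ALU=0 MUL=0 MEM=1 BR=1, R=0, W=1

reason(slot 2) = WAW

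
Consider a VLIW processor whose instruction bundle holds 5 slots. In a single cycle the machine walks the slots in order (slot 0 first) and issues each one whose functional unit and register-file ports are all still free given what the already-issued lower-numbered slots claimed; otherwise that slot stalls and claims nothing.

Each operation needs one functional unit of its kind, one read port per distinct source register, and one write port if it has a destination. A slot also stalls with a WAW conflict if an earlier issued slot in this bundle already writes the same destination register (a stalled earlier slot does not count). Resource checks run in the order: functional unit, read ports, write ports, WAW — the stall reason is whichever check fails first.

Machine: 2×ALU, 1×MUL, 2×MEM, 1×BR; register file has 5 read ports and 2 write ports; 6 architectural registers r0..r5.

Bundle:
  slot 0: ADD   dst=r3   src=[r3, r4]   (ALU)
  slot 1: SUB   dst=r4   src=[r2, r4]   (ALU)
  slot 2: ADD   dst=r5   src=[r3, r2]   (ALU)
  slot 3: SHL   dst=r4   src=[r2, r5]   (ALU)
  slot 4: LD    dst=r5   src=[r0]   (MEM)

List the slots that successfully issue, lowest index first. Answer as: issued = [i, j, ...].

issued = [0, 1]

  0. ALU→r3 ⇒ go  {1A/1Mu/2Ld/1B | 3r 1w}
  1. ALU→r4 ⇒ go  {0A/1Mu/2Ld/1B | 1r 0w}
  2. ALU→r5 ⇒ no(FU)  {0A/1Mu/2Ld/1B | 1r 0w}
  3. ALU→r4 ⇒ no(FU)  {0A/1Mu/2Ld/1B | 1r 0w}
  4. MEM→r5 ⇒ no(WR_PORT)  {0A/1Mu/2Ld/1B | 1r 0w}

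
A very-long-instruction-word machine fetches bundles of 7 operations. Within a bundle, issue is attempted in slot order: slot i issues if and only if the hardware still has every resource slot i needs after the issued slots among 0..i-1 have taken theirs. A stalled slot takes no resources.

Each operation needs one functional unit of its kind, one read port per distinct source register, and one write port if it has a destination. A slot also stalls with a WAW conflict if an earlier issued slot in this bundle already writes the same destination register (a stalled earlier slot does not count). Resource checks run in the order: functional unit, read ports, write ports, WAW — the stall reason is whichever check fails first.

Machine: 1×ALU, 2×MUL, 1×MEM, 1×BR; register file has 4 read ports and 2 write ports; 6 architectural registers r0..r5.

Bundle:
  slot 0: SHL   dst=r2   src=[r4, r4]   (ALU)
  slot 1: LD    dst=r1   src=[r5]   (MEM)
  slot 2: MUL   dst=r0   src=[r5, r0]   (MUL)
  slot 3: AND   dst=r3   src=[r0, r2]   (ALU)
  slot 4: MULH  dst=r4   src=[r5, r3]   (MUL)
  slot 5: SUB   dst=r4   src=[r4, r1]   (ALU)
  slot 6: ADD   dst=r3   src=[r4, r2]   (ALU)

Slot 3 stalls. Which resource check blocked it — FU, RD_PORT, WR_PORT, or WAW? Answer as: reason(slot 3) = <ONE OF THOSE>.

#0 ALU src=r4,r4 dispatched  <A:0 Mu:2 Ld:1 B:1 rd:3 wr:1>
#1 MEM src=r5 dispatched  <A:0 Mu:2 Ld:0 B:1 rd:2 wr:0>
#2 MUL src=r5,r0 held:WR_PORT  <A:0 Mu:2 Ld:0 B:1 rd:2 wr:0>
#3 ALU src=r0,r2 held:FU  <A:0 Mu:2 Ld:0 B:1 rd:2 wr:0>
#4 MUL src=r5,r3 held:WR_PORT  <A:0 Mu:2 Ld:0 B:1 rd:2 wr:0>
#5 ALU src=r4,r1 held:FU  <A:0 Mu:2 Ld:0 B:1 rd:2 wr:0>
#6 ALU src=r4,r2 held:FU  <A:0 Mu:2 Ld:0 B:1 rd:2 wr:0>

reason(slot 3) = FU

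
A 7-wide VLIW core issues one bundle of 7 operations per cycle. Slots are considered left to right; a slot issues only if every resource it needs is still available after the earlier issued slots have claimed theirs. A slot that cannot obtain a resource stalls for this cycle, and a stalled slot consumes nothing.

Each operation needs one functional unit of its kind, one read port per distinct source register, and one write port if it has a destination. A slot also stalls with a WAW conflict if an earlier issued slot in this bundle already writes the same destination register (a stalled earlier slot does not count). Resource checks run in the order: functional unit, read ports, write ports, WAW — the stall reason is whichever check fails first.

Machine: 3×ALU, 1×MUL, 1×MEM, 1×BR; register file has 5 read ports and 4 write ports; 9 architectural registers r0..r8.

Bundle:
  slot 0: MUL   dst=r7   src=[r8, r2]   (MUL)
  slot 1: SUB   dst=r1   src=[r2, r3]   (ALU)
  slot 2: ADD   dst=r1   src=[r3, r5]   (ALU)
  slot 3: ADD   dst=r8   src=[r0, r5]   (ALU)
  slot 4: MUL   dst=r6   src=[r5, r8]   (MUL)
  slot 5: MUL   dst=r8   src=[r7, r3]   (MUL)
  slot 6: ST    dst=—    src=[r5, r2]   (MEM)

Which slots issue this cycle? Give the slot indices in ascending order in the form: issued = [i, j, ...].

issued = [0, 1]

  0. MUL→r7 ⇒ go  {3A/0Mu/1Ld/1B | 3r 3w}
  1. ALU→r1 ⇒ go  {2A/0Mu/1Ld/1B | 1r 2w}
  2. ALU→r1 ⇒ no(RD_PORT)  {2A/0Mu/1Ld/1B | 1r 2w}
  3. ALU→r8 ⇒ no(RD_PORT)  {2A/0Mu/1Ld/1B | 1r 2w}
  4. MUL→r6 ⇒ no(FU)  {2A/0Mu/1Ld/1B | 1r 2w}
  5. MUL→r8 ⇒ no(FU)  {2A/0Mu/1Ld/1B | 1r 2w}
  6. MEM ⇒ no(RD_PORT)  {2A/0Mu/1Ld/1B | 1r 2w}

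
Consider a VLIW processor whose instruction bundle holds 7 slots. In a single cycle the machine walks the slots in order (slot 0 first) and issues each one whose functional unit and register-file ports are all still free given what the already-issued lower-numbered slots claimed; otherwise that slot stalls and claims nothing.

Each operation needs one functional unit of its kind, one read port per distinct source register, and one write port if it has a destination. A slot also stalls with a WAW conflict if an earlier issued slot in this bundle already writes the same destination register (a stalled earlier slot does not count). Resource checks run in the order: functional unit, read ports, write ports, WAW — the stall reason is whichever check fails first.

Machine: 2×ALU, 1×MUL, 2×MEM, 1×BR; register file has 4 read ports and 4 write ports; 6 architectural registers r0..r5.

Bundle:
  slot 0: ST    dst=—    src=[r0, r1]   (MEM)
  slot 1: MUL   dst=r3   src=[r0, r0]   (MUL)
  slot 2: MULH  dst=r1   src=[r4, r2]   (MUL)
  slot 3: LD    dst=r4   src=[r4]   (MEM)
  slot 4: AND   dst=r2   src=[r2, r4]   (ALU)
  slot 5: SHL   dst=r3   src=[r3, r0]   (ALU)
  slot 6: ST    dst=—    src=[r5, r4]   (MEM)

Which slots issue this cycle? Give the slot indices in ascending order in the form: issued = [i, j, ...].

(0) want 1×MEM +2rd +0wr — yes → AL2|MU1|ME1|BR1|rd2|wr4
(1) want 1×MUL +1rd +1wr — yes → AL2|MU0|ME1|BR1|rd1|wr3
(2) want 1×MUL +2rd +1wr — FU → AL2|MU0|ME1|BR1|rd1|wr3
(3) want 1×MEM +1rd +1wr — yes → AL2|MU0|ME0|BR1|rd0|wr2
(4) want 1×ALU +2rd +1wr — RD_PORT → AL2|MU0|ME0|BR1|rd0|wr2
(5) want 1×ALU +2rd +1wr — RD_PORT → AL2|MU0|ME0|BR1|rd0|wr2
(6) want 1×MEM +2rd +0wr — FU → AL2|MU0|ME0|BR1|rd0|wr2

issued = [0, 1, 3]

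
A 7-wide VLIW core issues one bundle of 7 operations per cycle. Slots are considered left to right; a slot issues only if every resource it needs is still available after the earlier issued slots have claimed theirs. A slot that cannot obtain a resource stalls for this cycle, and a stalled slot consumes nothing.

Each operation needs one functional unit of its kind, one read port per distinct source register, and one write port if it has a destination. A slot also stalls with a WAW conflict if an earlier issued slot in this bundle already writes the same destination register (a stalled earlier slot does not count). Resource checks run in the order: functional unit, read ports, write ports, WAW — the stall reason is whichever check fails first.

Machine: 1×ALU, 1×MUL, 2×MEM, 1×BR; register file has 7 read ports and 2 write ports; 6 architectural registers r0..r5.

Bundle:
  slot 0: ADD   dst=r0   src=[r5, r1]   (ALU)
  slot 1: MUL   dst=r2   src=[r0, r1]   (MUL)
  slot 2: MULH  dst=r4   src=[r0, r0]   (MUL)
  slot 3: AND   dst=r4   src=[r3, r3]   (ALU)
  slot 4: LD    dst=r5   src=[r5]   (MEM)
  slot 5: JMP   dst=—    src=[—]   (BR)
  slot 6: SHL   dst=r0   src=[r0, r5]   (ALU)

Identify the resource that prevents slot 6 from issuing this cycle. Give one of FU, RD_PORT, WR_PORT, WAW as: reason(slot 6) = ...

reason(slot 6) = FU

#0 ALU src=r5,r1 dispatched  <A:0 Mu:1 Ld:2 B:1 rd:5 wr:1>
#1 MUL src=r0,r1 dispatched  <A:0 Mu:0 Ld:2 B:1 rd:3 wr:0>
#2 MUL src=r0,r0 held:FU  <A:0 Mu:0 Ld:2 B:1 rd:3 wr:0>
#3 ALU src=r3,r3 held:FU  <A:0 Mu:0 Ld:2 B:1 rd:3 wr:0>
#4 MEM src=r5 held:WR_PORT  <A:0 Mu:0 Ld:2 B:1 rd:3 wr:0>
#5 BR src=- dispatched  <A:0 Mu:0 Ld:2 B:0 rd:3 wr:0>
#6 ALU src=r0,r5 held:FU  <A:0 Mu:0 Ld:2 B:0 rd:3 wr:0>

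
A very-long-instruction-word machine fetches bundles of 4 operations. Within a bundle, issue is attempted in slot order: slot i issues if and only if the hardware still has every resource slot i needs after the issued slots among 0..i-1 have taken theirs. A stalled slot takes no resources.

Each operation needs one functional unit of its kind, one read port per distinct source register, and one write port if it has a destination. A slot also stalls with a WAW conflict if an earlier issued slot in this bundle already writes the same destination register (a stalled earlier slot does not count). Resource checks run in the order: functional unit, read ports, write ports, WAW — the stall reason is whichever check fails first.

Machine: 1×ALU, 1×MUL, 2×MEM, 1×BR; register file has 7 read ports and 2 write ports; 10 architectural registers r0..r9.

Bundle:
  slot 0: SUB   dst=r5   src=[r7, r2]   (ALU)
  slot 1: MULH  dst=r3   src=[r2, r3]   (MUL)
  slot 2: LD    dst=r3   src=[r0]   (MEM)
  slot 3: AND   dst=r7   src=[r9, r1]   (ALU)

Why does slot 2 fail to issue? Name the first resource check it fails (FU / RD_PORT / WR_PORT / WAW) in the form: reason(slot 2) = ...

reason(slot 2) = WR_PORT

(0) want 1×ALU +2rd +1wr — yes → AL0|MU1|ME2|BR1|rd5|wr1
(1) want 1×MUL +2rd +1wr — yes → AL0|MU0|ME2|BR1|rd3|wr0
(2) want 1×MEM +1rd +1wr — WR_PORT → AL0|MU0|ME2|BR1|rd3|wr0
(3) want 1×ALU +2rd +1wr — FU → AL0|MU0|ME2|BR1|rd3|wr0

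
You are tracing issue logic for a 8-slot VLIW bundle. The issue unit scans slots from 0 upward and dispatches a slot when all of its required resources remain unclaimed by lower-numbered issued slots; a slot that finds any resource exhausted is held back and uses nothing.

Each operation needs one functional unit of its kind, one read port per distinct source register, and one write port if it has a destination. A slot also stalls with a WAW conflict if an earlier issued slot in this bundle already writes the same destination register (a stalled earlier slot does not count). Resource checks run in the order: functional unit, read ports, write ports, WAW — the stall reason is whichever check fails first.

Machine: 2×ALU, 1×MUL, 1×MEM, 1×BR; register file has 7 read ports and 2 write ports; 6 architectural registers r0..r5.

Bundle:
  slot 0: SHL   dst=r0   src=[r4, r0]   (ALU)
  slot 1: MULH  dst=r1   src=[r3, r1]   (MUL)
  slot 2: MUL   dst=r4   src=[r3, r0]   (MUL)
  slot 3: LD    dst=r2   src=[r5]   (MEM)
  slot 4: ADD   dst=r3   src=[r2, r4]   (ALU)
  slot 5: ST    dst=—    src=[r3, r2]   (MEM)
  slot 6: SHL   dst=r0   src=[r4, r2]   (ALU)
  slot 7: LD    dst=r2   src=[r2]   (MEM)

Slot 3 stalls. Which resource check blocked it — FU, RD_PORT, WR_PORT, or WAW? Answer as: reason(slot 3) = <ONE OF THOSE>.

reason(slot 3) = WR_PORT

slot 0 (ALU): ISSUE — free A1,Mu1,Ld1,B1 rp5 wp1
slot 1 (MUL): ISSUE — free A1,Mu0,Ld1,B1 rp3 wp0
slot 2 (MUL): stall FU — free A1,Mu0,Ld1,B1 rp3 wp0
slot 3 (MEM): stall WR_PORT — free A1,Mu0,Ld1,B1 rp3 wp0
slot 4 (ALU): stall WR_PORT — free A1,Mu0,Ld1,B1 rp3 wp0
slot 5 (MEM): ISSUE — free A1,Mu0,Ld0,B1 rp1 wp0
slot 6 (ALU): stall RD_PORT — free A1,Mu0,Ld0,B1 rp1 wp0
slot 7 (MEM): stall FU — free A1,Mu0,Ld0,B1 rp1 wp0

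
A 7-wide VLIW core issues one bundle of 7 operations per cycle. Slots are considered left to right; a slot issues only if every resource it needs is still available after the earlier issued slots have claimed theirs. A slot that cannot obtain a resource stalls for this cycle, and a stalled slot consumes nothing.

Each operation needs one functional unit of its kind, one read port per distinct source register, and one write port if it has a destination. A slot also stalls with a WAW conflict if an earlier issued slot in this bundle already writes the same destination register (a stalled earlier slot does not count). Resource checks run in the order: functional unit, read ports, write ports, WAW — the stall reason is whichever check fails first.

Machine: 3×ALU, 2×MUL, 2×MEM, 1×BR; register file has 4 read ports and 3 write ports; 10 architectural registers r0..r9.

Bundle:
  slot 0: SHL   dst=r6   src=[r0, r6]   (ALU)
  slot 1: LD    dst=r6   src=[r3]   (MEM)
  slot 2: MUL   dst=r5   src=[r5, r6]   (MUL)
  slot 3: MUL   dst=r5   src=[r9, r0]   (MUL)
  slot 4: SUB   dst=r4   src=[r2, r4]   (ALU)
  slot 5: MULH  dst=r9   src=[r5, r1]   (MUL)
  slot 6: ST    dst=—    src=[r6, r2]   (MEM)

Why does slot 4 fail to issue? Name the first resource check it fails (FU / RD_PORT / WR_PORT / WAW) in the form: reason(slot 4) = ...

#0 ALU src=r0,r6 dispatched  <A:2 Mu:2 Ld:2 B:1 rd:2 wr:2>
#1 MEM src=r3 held:WAW  <A:2 Mu:2 Ld:2 B:1 rd:2 wr:2>
#2 MUL src=r5,r6 dispatched  <A:2 Mu:1 Ld:2 B:1 rd:0 wr:1>
#3 MUL src=r9,r0 held:RD_PORT  <A:2 Mu:1 Ld:2 B:1 rd:0 wr:1>
#4 ALU src=r2,r4 held:RD_PORT  <A:2 Mu:1 Ld:2 B:1 rd:0 wr:1>
#5 MUL src=r5,r1 held:RD_PORT  <A:2 Mu:1 Ld:2 B:1 rd:0 wr:1>
#6 MEM src=r6,r2 held:RD_PORT  <A:2 Mu:1 Ld:2 B:1 rd:0 wr:1>

reason(slot 4) = RD_PORT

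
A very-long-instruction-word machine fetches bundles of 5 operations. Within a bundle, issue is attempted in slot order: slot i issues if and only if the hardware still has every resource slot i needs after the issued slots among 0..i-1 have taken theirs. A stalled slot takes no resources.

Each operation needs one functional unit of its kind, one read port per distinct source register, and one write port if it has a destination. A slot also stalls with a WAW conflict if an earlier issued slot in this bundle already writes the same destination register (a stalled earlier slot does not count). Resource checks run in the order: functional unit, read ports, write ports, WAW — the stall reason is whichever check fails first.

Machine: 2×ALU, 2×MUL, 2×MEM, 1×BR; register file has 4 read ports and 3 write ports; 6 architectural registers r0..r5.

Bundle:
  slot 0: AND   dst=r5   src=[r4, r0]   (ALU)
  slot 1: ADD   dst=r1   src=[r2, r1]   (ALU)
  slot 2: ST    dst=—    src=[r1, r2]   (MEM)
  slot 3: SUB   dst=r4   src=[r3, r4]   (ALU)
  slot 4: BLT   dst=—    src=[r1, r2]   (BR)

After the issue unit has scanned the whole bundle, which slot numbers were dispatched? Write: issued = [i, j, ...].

issued = [0, 1]

[0] ALU needs rd=2 wr=1: ok; after: ALU=1 MUL=2 MEM=2 BR=1, R=2, W=2
[1] ALU needs rd=2 wr=1: ok; after: ALU=0 MUL=2 MEM=2 BR=1, R=0, W=1
[2] MEM needs rd=2 wr=0: RD_PORT; after: ALU=0 MUL=2 MEM=2 BR=1, R=0, W=1
[3] ALU needs rd=2 wr=1: FU; after: ALU=0 MUL=2 MEM=2 BR=1, R=0, W=1
[4] BR needs rd=2 wr=0: RD_PORT; after: ALU=0 MUL=2 MEM=2 BR=1, R=0, W=1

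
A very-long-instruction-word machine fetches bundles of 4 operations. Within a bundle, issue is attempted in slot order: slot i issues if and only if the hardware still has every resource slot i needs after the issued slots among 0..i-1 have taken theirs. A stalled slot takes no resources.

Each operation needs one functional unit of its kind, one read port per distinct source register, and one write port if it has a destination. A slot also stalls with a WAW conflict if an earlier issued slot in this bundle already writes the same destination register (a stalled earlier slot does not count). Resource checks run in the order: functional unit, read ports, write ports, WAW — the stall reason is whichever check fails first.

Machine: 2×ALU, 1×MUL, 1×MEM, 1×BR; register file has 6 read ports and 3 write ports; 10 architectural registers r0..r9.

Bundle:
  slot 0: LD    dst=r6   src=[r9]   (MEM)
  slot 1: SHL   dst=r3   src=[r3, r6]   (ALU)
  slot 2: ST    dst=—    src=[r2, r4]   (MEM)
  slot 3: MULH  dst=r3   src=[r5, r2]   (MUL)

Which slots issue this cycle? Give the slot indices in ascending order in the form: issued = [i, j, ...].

issued = [0, 1]

slot 0 (MEM): ISSUE — free A2,Mu1,Ld0,B1 rp5 wp2
slot 1 (ALU): ISSUE — free A1,Mu1,Ld0,B1 rp3 wp1
slot 2 (MEM): stall FU — free A1,Mu1,Ld0,B1 rp3 wp1
slot 3 (MUL): stall WAW — free A1,Mu1,Ld0,B1 rp3 wp1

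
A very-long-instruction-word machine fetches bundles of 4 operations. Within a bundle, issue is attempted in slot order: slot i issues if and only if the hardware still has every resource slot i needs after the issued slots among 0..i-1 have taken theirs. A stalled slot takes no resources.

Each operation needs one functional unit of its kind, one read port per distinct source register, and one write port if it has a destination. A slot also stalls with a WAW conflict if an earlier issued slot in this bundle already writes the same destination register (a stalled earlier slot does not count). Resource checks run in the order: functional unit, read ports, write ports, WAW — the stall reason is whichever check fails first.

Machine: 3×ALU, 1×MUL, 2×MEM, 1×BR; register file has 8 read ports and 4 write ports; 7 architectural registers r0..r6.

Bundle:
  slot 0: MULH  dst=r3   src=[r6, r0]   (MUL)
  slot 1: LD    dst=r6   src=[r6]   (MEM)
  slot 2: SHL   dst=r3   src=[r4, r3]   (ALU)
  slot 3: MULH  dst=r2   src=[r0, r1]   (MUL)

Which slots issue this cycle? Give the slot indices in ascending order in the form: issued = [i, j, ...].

issued = [0, 1]

[0] MUL needs rd=2 wr=1: ok; after: ALU=3 MUL=0 MEM=2 BR=1, R=6, W=3
[1] MEM needs rd=1 wr=1: ok; after: ALU=3 MUL=0 MEM=1 BR=1, R=5, W=2
[2] ALU needs rd=2 wr=1: WAW; after: ALU=3 MUL=0 MEM=1 BR=1, R=5, W=2
[3] MUL needs rd=2 wr=1: FU; after: ALU=3 MUL=0 MEM=1 BR=1, R=5, W=2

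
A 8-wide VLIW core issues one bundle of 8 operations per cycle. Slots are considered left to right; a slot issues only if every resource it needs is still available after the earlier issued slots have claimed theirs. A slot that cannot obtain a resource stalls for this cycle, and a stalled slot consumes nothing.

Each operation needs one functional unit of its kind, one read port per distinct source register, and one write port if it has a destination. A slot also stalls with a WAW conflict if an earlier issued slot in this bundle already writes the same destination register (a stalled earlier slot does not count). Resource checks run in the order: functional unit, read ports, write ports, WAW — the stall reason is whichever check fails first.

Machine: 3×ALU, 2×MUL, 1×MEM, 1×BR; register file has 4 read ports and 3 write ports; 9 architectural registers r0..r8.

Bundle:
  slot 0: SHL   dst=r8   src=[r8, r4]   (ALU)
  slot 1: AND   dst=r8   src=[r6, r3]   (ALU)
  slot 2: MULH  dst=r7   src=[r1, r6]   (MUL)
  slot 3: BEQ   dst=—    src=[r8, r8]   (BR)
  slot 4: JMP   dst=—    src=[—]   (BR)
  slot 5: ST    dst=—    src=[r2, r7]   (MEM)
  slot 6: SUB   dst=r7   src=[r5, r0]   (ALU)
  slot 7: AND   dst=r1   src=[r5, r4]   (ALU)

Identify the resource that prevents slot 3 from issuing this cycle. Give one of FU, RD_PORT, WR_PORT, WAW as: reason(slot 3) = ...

reason(slot 3) = RD_PORT

slot 0 (ALU): ISSUE — free A2,Mu2,Ld1,B1 rp2 wp2
slot 1 (ALU): stall WAW — free A2,Mu2,Ld1,B1 rp2 wp2
slot 2 (MUL): ISSUE — free A2,Mu1,Ld1,B1 rp0 wp1
slot 3 (BR): stall RD_PORT — free A2,Mu1,Ld1,B1 rp0 wp1
slot 4 (BR): ISSUE — free A2,Mu1,Ld1,B0 rp0 wp1
slot 5 (MEM): stall RD_PORT — free A2,Mu1,Ld1,B0 rp0 wp1
slot 6 (ALU): stall RD_PORT — free A2,Mu1,Ld1,B0 rp0 wp1
slot 7 (ALU): stall RD_PORT — free A2,Mu1,Ld1,B0 rp0 wp1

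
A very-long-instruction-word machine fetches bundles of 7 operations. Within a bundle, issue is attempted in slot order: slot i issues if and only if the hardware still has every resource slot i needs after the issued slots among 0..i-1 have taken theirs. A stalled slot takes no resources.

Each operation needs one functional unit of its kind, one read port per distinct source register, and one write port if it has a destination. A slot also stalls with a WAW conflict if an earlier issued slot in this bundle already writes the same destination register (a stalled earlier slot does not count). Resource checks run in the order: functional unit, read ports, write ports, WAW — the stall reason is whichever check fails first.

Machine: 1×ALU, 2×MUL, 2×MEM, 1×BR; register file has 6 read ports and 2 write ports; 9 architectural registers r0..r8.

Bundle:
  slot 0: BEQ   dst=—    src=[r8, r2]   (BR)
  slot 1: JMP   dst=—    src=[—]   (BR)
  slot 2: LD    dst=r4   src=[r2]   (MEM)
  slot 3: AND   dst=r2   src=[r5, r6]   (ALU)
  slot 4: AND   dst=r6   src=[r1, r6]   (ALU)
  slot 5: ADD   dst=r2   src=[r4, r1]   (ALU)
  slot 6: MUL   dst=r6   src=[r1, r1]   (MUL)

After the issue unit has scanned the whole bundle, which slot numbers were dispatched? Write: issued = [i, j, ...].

slot 0 (BR): ISSUE — free A1,Mu2,Ld2,B0 rp4 wp2
slot 1 (BR): stall FU — free A1,Mu2,Ld2,B0 rp4 wp2
slot 2 (MEM): ISSUE — free A1,Mu2,Ld1,B0 rp3 wp1
slot 3 (ALU): ISSUE — free A0,Mu2,Ld1,B0 rp1 wp0
slot 4 (ALU): stall FU — free A0,Mu2,Ld1,B0 rp1 wp0
slot 5 (ALU): stall FU — free A0,Mu2,Ld1,B0 rp1 wp0
slot 6 (MUL): stall WR_PORT — free A0,Mu2,Ld1,B0 rp1 wp0

issued = [0, 2, 3]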